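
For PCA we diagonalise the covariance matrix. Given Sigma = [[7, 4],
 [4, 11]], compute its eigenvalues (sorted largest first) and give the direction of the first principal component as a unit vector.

Step 1 — characteristic polynomial of 2×2 Sigma:
  det(Sigma - λI) = λ² - trace · λ + det = 0.
  trace = 7 + 11 = 18, det = 7·11 - (4)² = 61.
Step 2 — discriminant:
  Δ = trace² - 4·det = 324 - 244 = 80.
Step 3 — eigenvalues:
  λ = (trace ± √Δ)/2 = (18 ± 8.9443)/2,
  λ_1 = 13.4721,  λ_2 = 4.5279.

Step 4 — unit eigenvector for λ_1: solve (Sigma - λ_1 I)v = 0. First row:
  (7 - 13.4721)·v_x + (4)·v_y = 0, i.e. (-6.4721)·v_x + (4)·v_y = 0,
  so v ∝ (b, λ_1 - a) = (4, 6.4721) = u.
  ||u|| = √((4)² + (6.4721)²) = √(57.8885) ≈ 7.6085,
  v_1 = u/||u|| ≈ (0.5257, 0.8507) (||v_1|| = 1).

λ_1 = 13.4721,  λ_2 = 4.5279;  v_1 ≈ (0.5257, 0.8507)


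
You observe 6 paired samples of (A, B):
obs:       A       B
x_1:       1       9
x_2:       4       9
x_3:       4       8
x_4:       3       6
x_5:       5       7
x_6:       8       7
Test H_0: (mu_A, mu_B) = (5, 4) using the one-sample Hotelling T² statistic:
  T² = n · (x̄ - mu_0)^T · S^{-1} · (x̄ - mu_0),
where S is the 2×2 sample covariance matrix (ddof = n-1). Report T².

Step 1 — sample mean vector:
  mean(A) = (1 + 4 + 4 + 3 + 5 + 8) / 6 = 25/6 = 4.1667
  mean(B) = (9 + 9 + 8 + 6 + 7 + 7) / 6 = 46/6 = 7.6667
  x̄ = (4.1667, 7.6667),  deviation x̄ - mu_0 = (4.1667, 7.6667) - (5, 4) = (-0.8333, 3.6667).

Step 2 — sample covariance matrix, S[i,j] = (1/(n-1)) · Σ_k (x_{k,i} - mean_i) · (x_{k,j} - mean_j), divisor n-1 = 5:
  S[A,A] = ((-3.1667)·(-3.1667) + (-0.1667)·(-0.1667) + (-0.1667)·(-0.1667) + (-1.1667)·(-1.1667) + (0.8333)·(0.8333) + (3.8333)·(3.8333)) / 5 = 26.8333/5 = 5.3667
  S[A,B] = ((-3.1667)·(1.3333) + (-0.1667)·(1.3333) + (-0.1667)·(0.3333) + (-1.1667)·(-1.6667) + (0.8333)·(-0.6667) + (3.8333)·(-0.6667)) / 5 = -5.6667/5 = -1.1333
  S[B,B] = ((1.3333)·(1.3333) + (1.3333)·(1.3333) + (0.3333)·(0.3333) + (-1.6667)·(-1.6667) + (-0.6667)·(-0.6667) + (-0.6667)·(-0.6667)) / 5 = 7.3333/5 = 1.4667
  S = [[5.3667, -1.1333],
 [-1.1333, 1.4667]].

Step 3 — invert S. det(S) = 5.3667·1.4667 - (-1.1333)² = 6.5867.
  S^{-1} = (1/det) · [[d, -b], [-b, a]] = [[0.2227, 0.1721],
 [0.1721, 0.8148]].

Step 4 — quadratic form (x̄ - mu_0)^T · S^{-1} · (x̄ - mu_0):
  S^{-1} · (x̄ - mu_0) = (0.4453, 2.8441),
  (x̄ - mu_0)^T · [...] = (-0.8333)·(0.4453) + (3.6667)·(2.8441) = 10.0574.

Step 5 — scale by n: T² = 6 · 10.0574 = 60.3441.

T² ≈ 60.3441


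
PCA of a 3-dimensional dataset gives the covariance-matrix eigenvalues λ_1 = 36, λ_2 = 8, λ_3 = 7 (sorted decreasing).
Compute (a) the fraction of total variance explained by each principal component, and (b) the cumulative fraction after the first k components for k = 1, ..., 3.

Step 1 — total variance = trace(Sigma) = Σ λ_i = 36 + 8 + 7 = 51.

Step 2 — fraction explained by component i = λ_i / Σ λ:
  PC1: 36/51 = 0.7059
  PC2: 8/51 = 0.1569
  PC3: 7/51 = 0.1373

Step 3 — cumulative fraction after k components = (λ_1 + ... + λ_k) / Σ λ:
  k = 1: 36/51 = 0.7059
  k = 2: (36 + 8)/51 = 44/51 = 0.8627
  k = 3: (36 + 8 + 7)/51 = 51/51 = 1

Summary (fraction, with percent):

explained: PC1 0.7059 (70.59%), PC2 0.1569 (15.69%), PC3 0.1373 (13.73%);  cumulative: 0.7059, 0.8627, 1


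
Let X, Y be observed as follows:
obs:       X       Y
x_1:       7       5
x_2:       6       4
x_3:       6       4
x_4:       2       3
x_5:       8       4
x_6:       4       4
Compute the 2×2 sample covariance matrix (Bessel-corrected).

Step 1 — column means:
  mean(X) = (7 + 6 + 6 + 2 + 8 + 4) / 6 = 33/6 = 5.5
  mean(Y) = (5 + 4 + 4 + 3 + 4 + 4) / 6 = 24/6 = 4

Step 2 — sample covariance S[i,j] = (1/(n-1)) · Σ_k (x_{k,i} - mean_i) · (x_{k,j} - mean_j), with n-1 = 5.
  S[X,X] = ((1.5)·(1.5) + (0.5)·(0.5) + (0.5)·(0.5) + (-3.5)·(-3.5) + (2.5)·(2.5) + (-1.5)·(-1.5)) / 5 = 23.5/5 = 4.7
  S[X,Y] = ((1.5)·(1) + (0.5)·(0) + (0.5)·(0) + (-3.5)·(-1) + (2.5)·(0) + (-1.5)·(0)) / 5 = 5/5 = 1
  S[Y,Y] = ((1)·(1) + (0)·(0) + (0)·(0) + (-1)·(-1) + (0)·(0) + (0)·(0)) / 5 = 2/5 = 0.4

S is symmetric (S[j,i] = S[i,j]). Assembling:

S = [[4.7, 1],
 [1, 0.4]]


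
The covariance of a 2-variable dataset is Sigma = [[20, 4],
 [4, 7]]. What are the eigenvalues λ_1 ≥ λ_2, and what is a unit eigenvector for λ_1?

Step 1 — characteristic polynomial of 2×2 Sigma:
  det(Sigma - λI) = λ² - trace · λ + det = 0.
  trace = 20 + 7 = 27, det = 20·7 - (4)² = 124.
Step 2 — discriminant:
  Δ = trace² - 4·det = 729 - 496 = 233.
Step 3 — eigenvalues:
  λ = (trace ± √Δ)/2 = (27 ± 15.2643)/2,
  λ_1 = 21.1322,  λ_2 = 5.8678.

Step 4 — unit eigenvector for λ_1: solve (Sigma - λ_1 I)v = 0. First row:
  (20 - 21.1322)·v_x + (4)·v_y = 0, i.e. (-1.1322)·v_x + (4)·v_y = 0,
  so v ∝ (b, λ_1 - a) = (4, 1.1322) = u.
  ||u|| = √((4)² + (1.1322)²) = √(17.2818) ≈ 4.1571,
  v_1 = u/||u|| ≈ (0.9622, 0.2723) (||v_1|| = 1).

λ_1 = 21.1322,  λ_2 = 5.8678;  v_1 ≈ (0.9622, 0.2723)


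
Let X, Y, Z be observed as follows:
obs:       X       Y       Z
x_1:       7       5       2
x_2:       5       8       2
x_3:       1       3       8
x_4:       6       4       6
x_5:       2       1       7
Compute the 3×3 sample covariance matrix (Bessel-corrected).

Step 1 — column means:
  mean(X) = (7 + 5 + 1 + 6 + 2) / 5 = 21/5 = 4.2
  mean(Y) = (5 + 8 + 3 + 4 + 1) / 5 = 21/5 = 4.2
  mean(Z) = (2 + 2 + 8 + 6 + 7) / 5 = 25/5 = 5

Step 2 — sample covariance S[i,j] = (1/(n-1)) · Σ_k (x_{k,i} - mean_i) · (x_{k,j} - mean_j), with n-1 = 4.
  S[X,X] = ((2.8)·(2.8) + (0.8)·(0.8) + (-3.2)·(-3.2) + (1.8)·(1.8) + (-2.2)·(-2.2)) / 4 = 26.8/4 = 6.7
  S[X,Y] = ((2.8)·(0.8) + (0.8)·(3.8) + (-3.2)·(-1.2) + (1.8)·(-0.2) + (-2.2)·(-3.2)) / 4 = 15.8/4 = 3.95
  S[X,Z] = ((2.8)·(-3) + (0.8)·(-3) + (-3.2)·(3) + (1.8)·(1) + (-2.2)·(2)) / 4 = -23/4 = -5.75
  S[Y,Y] = ((0.8)·(0.8) + (3.8)·(3.8) + (-1.2)·(-1.2) + (-0.2)·(-0.2) + (-3.2)·(-3.2)) / 4 = 26.8/4 = 6.7
  S[Y,Z] = ((0.8)·(-3) + (3.8)·(-3) + (-1.2)·(3) + (-0.2)·(1) + (-3.2)·(2)) / 4 = -24/4 = -6
  S[Z,Z] = ((-3)·(-3) + (-3)·(-3) + (3)·(3) + (1)·(1) + (2)·(2)) / 4 = 32/4 = 8

S is symmetric (S[j,i] = S[i,j]). Assembling:

S = [[6.7, 3.95, -5.75],
 [3.95, 6.7, -6],
 [-5.75, -6, 8]]


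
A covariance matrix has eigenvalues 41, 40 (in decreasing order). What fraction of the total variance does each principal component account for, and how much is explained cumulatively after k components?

Step 1 — total variance = trace(Sigma) = Σ λ_i = 41 + 40 = 81.

Step 2 — fraction explained by component i = λ_i / Σ λ:
  PC1: 41/81 = 0.5062
  PC2: 40/81 = 0.4938

Step 3 — cumulative fraction after k components = (λ_1 + ... + λ_k) / Σ λ:
  k = 1: 41/81 = 0.5062
  k = 2: (41 + 40)/81 = 81/81 = 1

Summary (fraction, with percent):

explained: PC1 0.5062 (50.62%), PC2 0.4938 (49.38%);  cumulative: 0.5062, 1


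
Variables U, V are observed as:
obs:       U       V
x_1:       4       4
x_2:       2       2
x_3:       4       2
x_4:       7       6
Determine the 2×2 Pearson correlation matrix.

Step 1 — column means:
  mean(U) = (4 + 2 + 4 + 7) / 4 = 17/4 = 4.25
  mean(V) = (4 + 2 + 2 + 6) / 4 = 14/4 = 3.5

Step 2 — sample variances and covariances s[i,j] = (1/(n-1)) · Σ_k (x_{k,i} - mean_i) · (x_{k,j} - mean_j), with n-1 = 3:
  s[U,U] = ((-0.25)·(-0.25) + (-2.25)·(-2.25) + (-0.25)·(-0.25) + (2.75)·(2.75)) / 3 = 12.75/3 = 4.25
  s[U,V] = ((-0.25)·(0.5) + (-2.25)·(-1.5) + (-0.25)·(-1.5) + (2.75)·(2.5)) / 3 = 10.5/3 = 3.5
  s[V,V] = ((0.5)·(0.5) + (-1.5)·(-1.5) + (-1.5)·(-1.5) + (2.5)·(2.5)) / 3 = 11/3 = 3.6667
  Sample standard deviations s_i = √(s[i,i]):
  s(U) = √(4.25) = 2.0616
  s(V) = √(3.6667) = 1.9149

Step 3 — r_{ij} = s_{ij} / (s_i · s_j):
  r[U,U] = 1 (diagonal).
  r[U,V] = 3.5 / (2.0616 · 1.9149) = 3.5 / 3.9476 = 0.8866
  r[V,V] = 1 (diagonal).

R is symmetric with unit diagonal. Assembling:

R = [[1, 0.8866],
 [0.8866, 1]]


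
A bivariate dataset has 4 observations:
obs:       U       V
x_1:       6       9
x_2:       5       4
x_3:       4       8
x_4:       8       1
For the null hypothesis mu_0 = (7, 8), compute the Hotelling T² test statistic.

Step 1 — sample mean vector:
  mean(U) = (6 + 5 + 4 + 8) / 4 = 23/4 = 5.75
  mean(V) = (9 + 4 + 8 + 1) / 4 = 22/4 = 5.5
  x̄ = (5.75, 5.5),  deviation x̄ - mu_0 = (5.75, 5.5) - (7, 8) = (-1.25, -2.5).

Step 2 — sample covariance matrix, S[i,j] = (1/(n-1)) · Σ_k (x_{k,i} - mean_i) · (x_{k,j} - mean_j), divisor n-1 = 3:
  S[U,U] = ((0.25)·(0.25) + (-0.75)·(-0.75) + (-1.75)·(-1.75) + (2.25)·(2.25)) / 3 = 8.75/3 = 2.9167
  S[U,V] = ((0.25)·(3.5) + (-0.75)·(-1.5) + (-1.75)·(2.5) + (2.25)·(-4.5)) / 3 = -12.5/3 = -4.1667
  S[V,V] = ((3.5)·(3.5) + (-1.5)·(-1.5) + (2.5)·(2.5) + (-4.5)·(-4.5)) / 3 = 41/3 = 13.6667
  S = [[2.9167, -4.1667],
 [-4.1667, 13.6667]].

Step 3 — invert S. det(S) = 2.9167·13.6667 - (-4.1667)² = 22.5.
  S^{-1} = (1/det) · [[d, -b], [-b, a]] = [[0.6074, 0.1852],
 [0.1852, 0.1296]].

Step 4 — quadratic form (x̄ - mu_0)^T · S^{-1} · (x̄ - mu_0):
  S^{-1} · (x̄ - mu_0) = (-1.2222, -0.5556),
  (x̄ - mu_0)^T · [...] = (-1.25)·(-1.2222) + (-2.5)·(-0.5556) = 2.9167.

Step 5 — scale by n: T² = 4 · 2.9167 = 11.6667.

T² ≈ 11.6667


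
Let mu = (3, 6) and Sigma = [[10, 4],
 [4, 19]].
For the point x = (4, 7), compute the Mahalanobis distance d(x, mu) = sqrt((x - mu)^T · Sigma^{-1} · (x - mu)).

Step 1 — centre the observation: (x - mu) = (1, 1).

Step 2 — invert Sigma. det(Sigma) = 10·19 - (4)² = 174.
  Sigma^{-1} = (1/det) · [[d, -b], [-b, a]] = [[0.1092, -0.023],
 [-0.023, 0.0575]].

Step 3 — form the quadratic (x - mu)^T · Sigma^{-1} · (x - mu):
  Sigma^{-1} · (x - mu) = (0.0862, 0.0345).
  (x - mu)^T · [Sigma^{-1} · (x - mu)] = (1)·(0.0862) + (1)·(0.0345) = 0.1207.

Step 4 — take square root: d = √(0.1207) ≈ 0.3474.

d(x, mu) = √(0.1207) ≈ 0.3474


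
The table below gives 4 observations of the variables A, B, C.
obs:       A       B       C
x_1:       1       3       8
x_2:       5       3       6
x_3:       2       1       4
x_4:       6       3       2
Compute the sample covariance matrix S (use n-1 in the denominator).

Step 1 — column means:
  mean(A) = (1 + 5 + 2 + 6) / 4 = 14/4 = 3.5
  mean(B) = (3 + 3 + 1 + 3) / 4 = 10/4 = 2.5
  mean(C) = (8 + 6 + 4 + 2) / 4 = 20/4 = 5

Step 2 — sample covariance S[i,j] = (1/(n-1)) · Σ_k (x_{k,i} - mean_i) · (x_{k,j} - mean_j), with n-1 = 3.
  S[A,A] = ((-2.5)·(-2.5) + (1.5)·(1.5) + (-1.5)·(-1.5) + (2.5)·(2.5)) / 3 = 17/3 = 5.6667
  S[A,B] = ((-2.5)·(0.5) + (1.5)·(0.5) + (-1.5)·(-1.5) + (2.5)·(0.5)) / 3 = 3/3 = 1
  S[A,C] = ((-2.5)·(3) + (1.5)·(1) + (-1.5)·(-1) + (2.5)·(-3)) / 3 = -12/3 = -4
  S[B,B] = ((0.5)·(0.5) + (0.5)·(0.5) + (-1.5)·(-1.5) + (0.5)·(0.5)) / 3 = 3/3 = 1
  S[B,C] = ((0.5)·(3) + (0.5)·(1) + (-1.5)·(-1) + (0.5)·(-3)) / 3 = 2/3 = 0.6667
  S[C,C] = ((3)·(3) + (1)·(1) + (-1)·(-1) + (-3)·(-3)) / 3 = 20/3 = 6.6667

S is symmetric (S[j,i] = S[i,j]). Assembling:

S = [[5.6667, 1, -4],
 [1, 1, 0.6667],
 [-4, 0.6667, 6.6667]]


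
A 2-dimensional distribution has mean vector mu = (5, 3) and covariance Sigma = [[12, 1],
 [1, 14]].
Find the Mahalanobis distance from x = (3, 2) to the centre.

Step 1 — centre the observation: (x - mu) = (-2, -1).

Step 2 — invert Sigma. det(Sigma) = 12·14 - (1)² = 167.
  Sigma^{-1} = (1/det) · [[d, -b], [-b, a]] = [[0.0838, -0.006],
 [-0.006, 0.0719]].

Step 3 — form the quadratic (x - mu)^T · Sigma^{-1} · (x - mu):
  Sigma^{-1} · (x - mu) = (-0.1617, -0.0599).
  (x - mu)^T · [Sigma^{-1} · (x - mu)] = (-2)·(-0.1617) + (-1)·(-0.0599) = 0.3832.

Step 4 — take square root: d = √(0.3832) ≈ 0.6191.

d(x, mu) = √(0.3832) ≈ 0.6191


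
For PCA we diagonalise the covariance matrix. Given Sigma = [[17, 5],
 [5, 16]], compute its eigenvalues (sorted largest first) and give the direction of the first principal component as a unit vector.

Step 1 — characteristic polynomial of 2×2 Sigma:
  det(Sigma - λI) = λ² - trace · λ + det = 0.
  trace = 17 + 16 = 33, det = 17·16 - (5)² = 247.
Step 2 — discriminant:
  Δ = trace² - 4·det = 1089 - 988 = 101.
Step 3 — eigenvalues:
  λ = (trace ± √Δ)/2 = (33 ± 10.0499)/2,
  λ_1 = 21.5249,  λ_2 = 11.4751.

Step 4 — unit eigenvector for λ_1: solve (Sigma - λ_1 I)v = 0. First row:
  (17 - 21.5249)·v_x + (5)·v_y = 0, i.e. (-4.5249)·v_x + (5)·v_y = 0,
  so v ∝ (b, λ_1 - a) = (5, 4.5249) = u.
  ||u|| = √((5)² + (4.5249)²) = √(45.4751) ≈ 6.7435,
  v_1 = u/||u|| ≈ (0.7415, 0.671) (||v_1|| = 1).

λ_1 = 21.5249,  λ_2 = 11.4751;  v_1 ≈ (0.7415, 0.671)


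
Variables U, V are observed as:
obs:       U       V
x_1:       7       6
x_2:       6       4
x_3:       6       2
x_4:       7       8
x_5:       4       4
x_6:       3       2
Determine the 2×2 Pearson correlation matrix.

Step 1 — column means:
  mean(U) = (7 + 6 + 6 + 7 + 4 + 3) / 6 = 33/6 = 5.5
  mean(V) = (6 + 4 + 2 + 8 + 4 + 2) / 6 = 26/6 = 4.3333

Step 2 — sample variances and covariances s[i,j] = (1/(n-1)) · Σ_k (x_{k,i} - mean_i) · (x_{k,j} - mean_j), with n-1 = 5:
  s[U,U] = ((1.5)·(1.5) + (0.5)·(0.5) + (0.5)·(0.5) + (1.5)·(1.5) + (-1.5)·(-1.5) + (-2.5)·(-2.5)) / 5 = 13.5/5 = 2.7
  s[U,V] = ((1.5)·(1.6667) + (0.5)·(-0.3333) + (0.5)·(-2.3333) + (1.5)·(3.6667) + (-1.5)·(-0.3333) + (-2.5)·(-2.3333)) / 5 = 13/5 = 2.6
  s[V,V] = ((1.6667)·(1.6667) + (-0.3333)·(-0.3333) + (-2.3333)·(-2.3333) + (3.6667)·(3.6667) + (-0.3333)·(-0.3333) + (-2.3333)·(-2.3333)) / 5 = 27.3333/5 = 5.4667
  Sample standard deviations s_i = √(s[i,i]):
  s(U) = √(2.7) = 1.6432
  s(V) = √(5.4667) = 2.3381

Step 3 — r_{ij} = s_{ij} / (s_i · s_j):
  r[U,U] = 1 (diagonal).
  r[U,V] = 2.6 / (1.6432 · 2.3381) = 2.6 / 3.8419 = 0.6768
  r[V,V] = 1 (diagonal).

R is symmetric with unit diagonal. Assembling:

R = [[1, 0.6768],
 [0.6768, 1]]


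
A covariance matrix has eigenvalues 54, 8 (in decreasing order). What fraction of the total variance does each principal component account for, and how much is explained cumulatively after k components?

Step 1 — total variance = trace(Sigma) = Σ λ_i = 54 + 8 = 62.

Step 2 — fraction explained by component i = λ_i / Σ λ:
  PC1: 54/62 = 0.871
  PC2: 8/62 = 0.129

Step 3 — cumulative fraction after k components = (λ_1 + ... + λ_k) / Σ λ:
  k = 1: 54/62 = 0.871
  k = 2: (54 + 8)/62 = 62/62 = 1

Summary (fraction, with percent):

explained: PC1 0.871 (87.1%), PC2 0.129 (12.9%);  cumulative: 0.871, 1


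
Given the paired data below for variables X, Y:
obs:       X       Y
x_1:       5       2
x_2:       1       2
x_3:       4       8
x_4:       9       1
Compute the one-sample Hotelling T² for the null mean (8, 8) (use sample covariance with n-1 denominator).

Step 1 — sample mean vector:
  mean(X) = (5 + 1 + 4 + 9) / 4 = 19/4 = 4.75
  mean(Y) = (2 + 2 + 8 + 1) / 4 = 13/4 = 3.25
  x̄ = (4.75, 3.25),  deviation x̄ - mu_0 = (4.75, 3.25) - (8, 8) = (-3.25, -4.75).

Step 2 — sample covariance matrix, S[i,j] = (1/(n-1)) · Σ_k (x_{k,i} - mean_i) · (x_{k,j} - mean_j), divisor n-1 = 3:
  S[X,X] = ((0.25)·(0.25) + (-3.75)·(-3.75) + (-0.75)·(-0.75) + (4.25)·(4.25)) / 3 = 32.75/3 = 10.9167
  S[X,Y] = ((0.25)·(-1.25) + (-3.75)·(-1.25) + (-0.75)·(4.75) + (4.25)·(-2.25)) / 3 = -8.75/3 = -2.9167
  S[Y,Y] = ((-1.25)·(-1.25) + (-1.25)·(-1.25) + (4.75)·(4.75) + (-2.25)·(-2.25)) / 3 = 30.75/3 = 10.25
  S = [[10.9167, -2.9167],
 [-2.9167, 10.25]].

Step 3 — invert S. det(S) = 10.9167·10.25 - (-2.9167)² = 103.3889.
  S^{-1} = (1/det) · [[d, -b], [-b, a]] = [[0.0991, 0.0282],
 [0.0282, 0.1056]].

Step 4 — quadratic form (x̄ - mu_0)^T · S^{-1} · (x̄ - mu_0):
  S^{-1} · (x̄ - mu_0) = (-0.4562, -0.5932),
  (x̄ - mu_0)^T · [...] = (-3.25)·(-0.4562) + (-4.75)·(-0.5932) = 4.3005.

Step 5 — scale by n: T² = 4 · 4.3005 = 17.202.

T² ≈ 17.202


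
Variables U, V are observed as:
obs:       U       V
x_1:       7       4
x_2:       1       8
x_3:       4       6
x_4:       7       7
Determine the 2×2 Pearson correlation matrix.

Step 1 — column means:
  mean(U) = (7 + 1 + 4 + 7) / 4 = 19/4 = 4.75
  mean(V) = (4 + 8 + 6 + 7) / 4 = 25/4 = 6.25

Step 2 — sample variances and covariances s[i,j] = (1/(n-1)) · Σ_k (x_{k,i} - mean_i) · (x_{k,j} - mean_j), with n-1 = 3:
  s[U,U] = ((2.25)·(2.25) + (-3.75)·(-3.75) + (-0.75)·(-0.75) + (2.25)·(2.25)) / 3 = 24.75/3 = 8.25
  s[U,V] = ((2.25)·(-2.25) + (-3.75)·(1.75) + (-0.75)·(-0.25) + (2.25)·(0.75)) / 3 = -9.75/3 = -3.25
  s[V,V] = ((-2.25)·(-2.25) + (1.75)·(1.75) + (-0.25)·(-0.25) + (0.75)·(0.75)) / 3 = 8.75/3 = 2.9167
  Sample standard deviations s_i = √(s[i,i]):
  s(U) = √(8.25) = 2.8723
  s(V) = √(2.9167) = 1.7078

Step 3 — r_{ij} = s_{ij} / (s_i · s_j):
  r[U,U] = 1 (diagonal).
  r[U,V] = -3.25 / (2.8723 · 1.7078) = -3.25 / 4.9054 = -0.6625
  r[V,V] = 1 (diagonal).

R is symmetric with unit diagonal. Assembling:

R = [[1, -0.6625],
 [-0.6625, 1]]


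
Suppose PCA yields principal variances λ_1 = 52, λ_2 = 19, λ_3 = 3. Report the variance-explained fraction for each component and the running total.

Step 1 — total variance = trace(Sigma) = Σ λ_i = 52 + 19 + 3 = 74.

Step 2 — fraction explained by component i = λ_i / Σ λ:
  PC1: 52/74 = 0.7027
  PC2: 19/74 = 0.2568
  PC3: 3/74 = 0.0405

Step 3 — cumulative fraction after k components = (λ_1 + ... + λ_k) / Σ λ:
  k = 1: 52/74 = 0.7027
  k = 2: (52 + 19)/74 = 71/74 = 0.9595
  k = 3: (52 + 19 + 3)/74 = 74/74 = 1

Summary (fraction, with percent):

explained: PC1 0.7027 (70.27%), PC2 0.2568 (25.68%), PC3 0.0405 (4.05%);  cumulative: 0.7027, 0.9595, 1


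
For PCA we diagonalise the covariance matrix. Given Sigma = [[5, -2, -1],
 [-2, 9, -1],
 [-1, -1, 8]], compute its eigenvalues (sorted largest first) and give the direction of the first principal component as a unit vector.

Step 1 — characteristic polynomial p(λ) = det(λI - Sigma) = λ³ - tr·λ² + c_1·λ - det, where tr = trace, c_1 = sum of the principal 2×2 minors, det = det(Sigma):
  tr = 5 + 9 + 8 = 22,
  c_1 = (5·9 - (-2)²) + (5·8 - (-1)²) + (9·8 - (-1)²) = 41 + 39 + 71 = 151,
  det = 5·(9·8 - (-1)²) - (-2)·((-2)·8 - (-1)·(-1)) + (-1)·((-2)·(-1) - 9·(-1)) = 5·(71) - (-2)·(-17) + (-1)·(11) = 310.
  So p(λ) = λ³ - 22λ² + 151λ - 310.
Step 2 — look for an integer root (rational root theorem: any rational root is an integer divisor of 310). Testing λ = 10:
  p(10) = 1000 - 2200 + 1510 - 310 = 0  ✓
  Dividing out (λ - 10): p(λ) = (λ - 10)(λ² - 12λ + 31).
Step 3 — remaining eigenvalues from the quadratic λ² - 12λ + 31 = 0:
  Δ = 12² - 4·31 = 144 - 124 = 20,  λ = (12 ± √20)/2 = (12 ± 4.4721)/2 ≈ 8.2361 or 3.7639.
  Sorted: λ_1 = 10,  λ_2 = 8.2361,  λ_3 = 3.7639  (check: sum = 22 = tr ✓).

Step 4 — unit eigenvector for λ_1 = 10: v spans the null space of (Sigma - λ_1 I), whose rows are
  r_1 = (-5, -2, -1),  r_2 = (-2, -1, -1),  r_3 = (-1, -1, -2).
  v is orthogonal to every row, so take v ∝ r_1 × r_2 = ((-2)·(-1) - (-1)·(-1), (-1)·(-2) - (-5)·(-1), (-5)·(-1) - (-2)·(-2)) = (1, -3, 1).
  Let u = (1, -3, 1).
  ||u|| = √((1)² + (-3)² + (1)²) = √(11) ≈ 3.3166,  v_1 = u/||u|| ≈ (0.3015, -0.9045, 0.3015) (||v_1|| = 1).

λ_1 = 10,  λ_2 = 8.2361,  λ_3 = 3.7639;  v_1 ≈ (0.3015, -0.9045, 0.3015)


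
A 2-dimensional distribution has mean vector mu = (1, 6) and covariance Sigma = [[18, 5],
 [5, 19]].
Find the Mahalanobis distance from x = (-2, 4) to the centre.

Step 1 — centre the observation: (x - mu) = (-3, -2).

Step 2 — invert Sigma. det(Sigma) = 18·19 - (5)² = 317.
  Sigma^{-1} = (1/det) · [[d, -b], [-b, a]] = [[0.0599, -0.0158],
 [-0.0158, 0.0568]].

Step 3 — form the quadratic (x - mu)^T · Sigma^{-1} · (x - mu):
  Sigma^{-1} · (x - mu) = (-0.1483, -0.0662).
  (x - mu)^T · [Sigma^{-1} · (x - mu)] = (-3)·(-0.1483) + (-2)·(-0.0662) = 0.5773.

Step 4 — take square root: d = √(0.5773) ≈ 0.7598.

d(x, mu) = √(0.5773) ≈ 0.7598


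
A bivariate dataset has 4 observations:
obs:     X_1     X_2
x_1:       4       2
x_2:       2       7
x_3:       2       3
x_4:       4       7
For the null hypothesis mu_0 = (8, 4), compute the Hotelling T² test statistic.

Step 1 — sample mean vector:
  mean(X_1) = (4 + 2 + 2 + 4) / 4 = 12/4 = 3
  mean(X_2) = (2 + 7 + 3 + 7) / 4 = 19/4 = 4.75
  x̄ = (3, 4.75),  deviation x̄ - mu_0 = (3, 4.75) - (8, 4) = (-5, 0.75).

Step 2 — sample covariance matrix, S[i,j] = (1/(n-1)) · Σ_k (x_{k,i} - mean_i) · (x_{k,j} - mean_j), divisor n-1 = 3:
  S[X_1,X_1] = ((1)·(1) + (-1)·(-1) + (-1)·(-1) + (1)·(1)) / 3 = 4/3 = 1.3333
  S[X_1,X_2] = ((1)·(-2.75) + (-1)·(2.25) + (-1)·(-1.75) + (1)·(2.25)) / 3 = -1/3 = -0.3333
  S[X_2,X_2] = ((-2.75)·(-2.75) + (2.25)·(2.25) + (-1.75)·(-1.75) + (2.25)·(2.25)) / 3 = 20.75/3 = 6.9167
  S = [[1.3333, -0.3333],
 [-0.3333, 6.9167]].

Step 3 — invert S. det(S) = 1.3333·6.9167 - (-0.3333)² = 9.1111.
  S^{-1} = (1/det) · [[d, -b], [-b, a]] = [[0.7591, 0.0366],
 [0.0366, 0.1463]].

Step 4 — quadratic form (x̄ - mu_0)^T · S^{-1} · (x̄ - mu_0):
  S^{-1} · (x̄ - mu_0) = (-3.7683, -0.0732),
  (x̄ - mu_0)^T · [...] = (-5)·(-3.7683) + (0.75)·(-0.0732) = 18.7866.

Step 5 — scale by n: T² = 4 · 18.7866 = 75.1463.

T² ≈ 75.1463


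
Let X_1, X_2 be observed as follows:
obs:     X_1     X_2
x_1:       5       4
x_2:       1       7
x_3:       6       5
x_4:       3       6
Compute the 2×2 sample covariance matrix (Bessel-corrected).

Step 1 — column means:
  mean(X_1) = (5 + 1 + 6 + 3) / 4 = 15/4 = 3.75
  mean(X_2) = (4 + 7 + 5 + 6) / 4 = 22/4 = 5.5

Step 2 — sample covariance S[i,j] = (1/(n-1)) · Σ_k (x_{k,i} - mean_i) · (x_{k,j} - mean_j), with n-1 = 3.
  S[X_1,X_1] = ((1.25)·(1.25) + (-2.75)·(-2.75) + (2.25)·(2.25) + (-0.75)·(-0.75)) / 3 = 14.75/3 = 4.9167
  S[X_1,X_2] = ((1.25)·(-1.5) + (-2.75)·(1.5) + (2.25)·(-0.5) + (-0.75)·(0.5)) / 3 = -7.5/3 = -2.5
  S[X_2,X_2] = ((-1.5)·(-1.5) + (1.5)·(1.5) + (-0.5)·(-0.5) + (0.5)·(0.5)) / 3 = 5/3 = 1.6667

S is symmetric (S[j,i] = S[i,j]). Assembling:

S = [[4.9167, -2.5],
 [-2.5, 1.6667]]


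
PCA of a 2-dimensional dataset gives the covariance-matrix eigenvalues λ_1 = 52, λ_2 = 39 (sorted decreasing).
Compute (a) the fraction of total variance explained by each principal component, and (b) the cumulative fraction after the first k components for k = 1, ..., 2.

Step 1 — total variance = trace(Sigma) = Σ λ_i = 52 + 39 = 91.

Step 2 — fraction explained by component i = λ_i / Σ λ:
  PC1: 52/91 = 0.5714
  PC2: 39/91 = 0.4286

Step 3 — cumulative fraction after k components = (λ_1 + ... + λ_k) / Σ λ:
  k = 1: 52/91 = 0.5714
  k = 2: (52 + 39)/91 = 91/91 = 1

Summary (fraction, with percent):

explained: PC1 0.5714 (57.14%), PC2 0.4286 (42.86%);  cumulative: 0.5714, 1


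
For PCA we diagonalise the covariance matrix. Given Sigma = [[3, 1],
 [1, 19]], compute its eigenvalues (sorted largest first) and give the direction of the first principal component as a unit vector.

Step 1 — characteristic polynomial of 2×2 Sigma:
  det(Sigma - λI) = λ² - trace · λ + det = 0.
  trace = 3 + 19 = 22, det = 3·19 - (1)² = 56.
Step 2 — discriminant:
  Δ = trace² - 4·det = 484 - 224 = 260.
Step 3 — eigenvalues:
  λ = (trace ± √Δ)/2 = (22 ± 16.1245)/2,
  λ_1 = 19.0623,  λ_2 = 2.9377.

Step 4 — unit eigenvector for λ_1: solve (Sigma - λ_1 I)v = 0. First row:
  (3 - 19.0623)·v_x + (1)·v_y = 0, i.e. (-16.0623)·v_x + (1)·v_y = 0,
  so v ∝ (b, λ_1 - a) = (1, 16.0623) = u.
  ||u|| = √((1)² + (16.0623)²) = √(258.9961) ≈ 16.0934,
  v_1 = u/||u|| ≈ (0.0621, 0.9981) (||v_1|| = 1).

λ_1 = 19.0623,  λ_2 = 2.9377;  v_1 ≈ (0.0621, 0.9981)


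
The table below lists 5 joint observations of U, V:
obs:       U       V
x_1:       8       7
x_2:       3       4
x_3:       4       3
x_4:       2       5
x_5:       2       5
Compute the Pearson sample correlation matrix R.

Step 1 — column means:
  mean(U) = (8 + 3 + 4 + 2 + 2) / 5 = 19/5 = 3.8
  mean(V) = (7 + 4 + 3 + 5 + 5) / 5 = 24/5 = 4.8

Step 2 — sample variances and covariances s[i,j] = (1/(n-1)) · Σ_k (x_{k,i} - mean_i) · (x_{k,j} - mean_j), with n-1 = 4:
  s[U,U] = ((4.2)·(4.2) + (-0.8)·(-0.8) + (0.2)·(0.2) + (-1.8)·(-1.8) + (-1.8)·(-1.8)) / 4 = 24.8/4 = 6.2
  s[U,V] = ((4.2)·(2.2) + (-0.8)·(-0.8) + (0.2)·(-1.8) + (-1.8)·(0.2) + (-1.8)·(0.2)) / 4 = 8.8/4 = 2.2
  s[V,V] = ((2.2)·(2.2) + (-0.8)·(-0.8) + (-1.8)·(-1.8) + (0.2)·(0.2) + (0.2)·(0.2)) / 4 = 8.8/4 = 2.2
  Sample standard deviations s_i = √(s[i,i]):
  s(U) = √(6.2) = 2.49
  s(V) = √(2.2) = 1.4832

Step 3 — r_{ij} = s_{ij} / (s_i · s_j):
  r[U,U] = 1 (diagonal).
  r[U,V] = 2.2 / (2.49 · 1.4832) = 2.2 / 3.6932 = 0.5957
  r[V,V] = 1 (diagonal).

R is symmetric with unit diagonal. Assembling:

R = [[1, 0.5957],
 [0.5957, 1]]


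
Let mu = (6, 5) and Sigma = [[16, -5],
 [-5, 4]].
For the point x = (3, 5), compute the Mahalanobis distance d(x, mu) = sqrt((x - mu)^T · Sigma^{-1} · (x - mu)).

Step 1 — centre the observation: (x - mu) = (-3, 0).

Step 2 — invert Sigma. det(Sigma) = 16·4 - (-5)² = 39.
  Sigma^{-1} = (1/det) · [[d, -b], [-b, a]] = [[0.1026, 0.1282],
 [0.1282, 0.4103]].

Step 3 — form the quadratic (x - mu)^T · Sigma^{-1} · (x - mu):
  Sigma^{-1} · (x - mu) = (-0.3077, -0.3846).
  (x - mu)^T · [Sigma^{-1} · (x - mu)] = (-3)·(-0.3077) + (0)·(-0.3846) = 0.9231.

Step 4 — take square root: d = √(0.9231) ≈ 0.9608.

d(x, mu) = √(0.9231) ≈ 0.9608


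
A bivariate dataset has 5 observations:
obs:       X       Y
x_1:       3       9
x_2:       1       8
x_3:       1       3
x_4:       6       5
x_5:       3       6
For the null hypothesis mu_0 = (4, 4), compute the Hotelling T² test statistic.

Step 1 — sample mean vector:
  mean(X) = (3 + 1 + 1 + 6 + 3) / 5 = 14/5 = 2.8
  mean(Y) = (9 + 8 + 3 + 5 + 6) / 5 = 31/5 = 6.2
  x̄ = (2.8, 6.2),  deviation x̄ - mu_0 = (2.8, 6.2) - (4, 4) = (-1.2, 2.2).

Step 2 — sample covariance matrix, S[i,j] = (1/(n-1)) · Σ_k (x_{k,i} - mean_i) · (x_{k,j} - mean_j), divisor n-1 = 4:
  S[X,X] = ((0.2)·(0.2) + (-1.8)·(-1.8) + (-1.8)·(-1.8) + (3.2)·(3.2) + (0.2)·(0.2)) / 4 = 16.8/4 = 4.2
  S[X,Y] = ((0.2)·(2.8) + (-1.8)·(1.8) + (-1.8)·(-3.2) + (3.2)·(-1.2) + (0.2)·(-0.2)) / 4 = -0.8/4 = -0.2
  S[Y,Y] = ((2.8)·(2.8) + (1.8)·(1.8) + (-3.2)·(-3.2) + (-1.2)·(-1.2) + (-0.2)·(-0.2)) / 4 = 22.8/4 = 5.7
  S = [[4.2, -0.2],
 [-0.2, 5.7]].

Step 3 — invert S. det(S) = 4.2·5.7 - (-0.2)² = 23.9.
  S^{-1} = (1/det) · [[d, -b], [-b, a]] = [[0.2385, 0.0084],
 [0.0084, 0.1757]].

Step 4 — quadratic form (x̄ - mu_0)^T · S^{-1} · (x̄ - mu_0):
  S^{-1} · (x̄ - mu_0) = (-0.2678, 0.3766),
  (x̄ - mu_0)^T · [...] = (-1.2)·(-0.2678) + (2.2)·(0.3766) = 1.1498.

Step 5 — scale by n: T² = 5 · 1.1498 = 5.749.

T² ≈ 5.749


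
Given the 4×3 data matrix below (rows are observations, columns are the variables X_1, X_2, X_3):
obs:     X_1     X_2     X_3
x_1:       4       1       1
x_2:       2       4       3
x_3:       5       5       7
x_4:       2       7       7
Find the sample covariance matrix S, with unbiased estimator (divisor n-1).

Step 1 — column means:
  mean(X_1) = (4 + 2 + 5 + 2) / 4 = 13/4 = 3.25
  mean(X_2) = (1 + 4 + 5 + 7) / 4 = 17/4 = 4.25
  mean(X_3) = (1 + 3 + 7 + 7) / 4 = 18/4 = 4.5

Step 2 — sample covariance S[i,j] = (1/(n-1)) · Σ_k (x_{k,i} - mean_i) · (x_{k,j} - mean_j), with n-1 = 3.
  S[X_1,X_1] = ((0.75)·(0.75) + (-1.25)·(-1.25) + (1.75)·(1.75) + (-1.25)·(-1.25)) / 3 = 6.75/3 = 2.25
  S[X_1,X_2] = ((0.75)·(-3.25) + (-1.25)·(-0.25) + (1.75)·(0.75) + (-1.25)·(2.75)) / 3 = -4.25/3 = -1.4167
  S[X_1,X_3] = ((0.75)·(-3.5) + (-1.25)·(-1.5) + (1.75)·(2.5) + (-1.25)·(2.5)) / 3 = 0.5/3 = 0.1667
  S[X_2,X_2] = ((-3.25)·(-3.25) + (-0.25)·(-0.25) + (0.75)·(0.75) + (2.75)·(2.75)) / 3 = 18.75/3 = 6.25
  S[X_2,X_3] = ((-3.25)·(-3.5) + (-0.25)·(-1.5) + (0.75)·(2.5) + (2.75)·(2.5)) / 3 = 20.5/3 = 6.8333
  S[X_3,X_3] = ((-3.5)·(-3.5) + (-1.5)·(-1.5) + (2.5)·(2.5) + (2.5)·(2.5)) / 3 = 27/3 = 9

S is symmetric (S[j,i] = S[i,j]). Assembling:

S = [[2.25, -1.4167, 0.1667],
 [-1.4167, 6.25, 6.8333],
 [0.1667, 6.8333, 9]]


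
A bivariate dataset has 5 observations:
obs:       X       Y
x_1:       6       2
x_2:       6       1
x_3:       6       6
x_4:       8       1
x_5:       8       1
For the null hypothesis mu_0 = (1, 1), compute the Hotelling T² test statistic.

Step 1 — sample mean vector:
  mean(X) = (6 + 6 + 6 + 8 + 8) / 5 = 34/5 = 6.8
  mean(Y) = (2 + 1 + 6 + 1 + 1) / 5 = 11/5 = 2.2
  x̄ = (6.8, 2.2),  deviation x̄ - mu_0 = (6.8, 2.2) - (1, 1) = (5.8, 1.2).

Step 2 — sample covariance matrix, S[i,j] = (1/(n-1)) · Σ_k (x_{k,i} - mean_i) · (x_{k,j} - mean_j), divisor n-1 = 4:
  S[X,X] = ((-0.8)·(-0.8) + (-0.8)·(-0.8) + (-0.8)·(-0.8) + (1.2)·(1.2) + (1.2)·(1.2)) / 4 = 4.8/4 = 1.2
  S[X,Y] = ((-0.8)·(-0.2) + (-0.8)·(-1.2) + (-0.8)·(3.8) + (1.2)·(-1.2) + (1.2)·(-1.2)) / 4 = -4.8/4 = -1.2
  S[Y,Y] = ((-0.2)·(-0.2) + (-1.2)·(-1.2) + (3.8)·(3.8) + (-1.2)·(-1.2) + (-1.2)·(-1.2)) / 4 = 18.8/4 = 4.7
  S = [[1.2, -1.2],
 [-1.2, 4.7]].

Step 3 — invert S. det(S) = 1.2·4.7 - (-1.2)² = 4.2.
  S^{-1} = (1/det) · [[d, -b], [-b, a]] = [[1.119, 0.2857],
 [0.2857, 0.2857]].

Step 4 — quadratic form (x̄ - mu_0)^T · S^{-1} · (x̄ - mu_0):
  S^{-1} · (x̄ - mu_0) = (6.8333, 2),
  (x̄ - mu_0)^T · [...] = (5.8)·(6.8333) + (1.2)·(2) = 42.0333.

Step 5 — scale by n: T² = 5 · 42.0333 = 210.1667.

T² ≈ 210.1667


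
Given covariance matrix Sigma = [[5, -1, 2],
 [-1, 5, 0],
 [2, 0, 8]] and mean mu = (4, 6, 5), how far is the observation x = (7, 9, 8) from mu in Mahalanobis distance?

Step 1 — centre the observation: (x - mu) = (3, 3, 3).

Step 2 — invert Sigma (cofactor / det for 3×3, or solve directly):
  Sigma^{-1} = [[0.2326, 0.0465, -0.0581],
 [0.0465, 0.2093, -0.0116],
 [-0.0581, -0.0116, 0.1395]].

Step 3 — form the quadratic (x - mu)^T · Sigma^{-1} · (x - mu):
  Sigma^{-1} · (x - mu) = (0.6628, 0.7326, 0.2093).
  (x - mu)^T · [Sigma^{-1} · (x - mu)] = (3)·(0.6628) + (3)·(0.7326) + (3)·(0.2093) = 4.814.

Step 4 — take square root: d = √(4.814) ≈ 2.1941.

d(x, mu) = √(4.814) ≈ 2.1941


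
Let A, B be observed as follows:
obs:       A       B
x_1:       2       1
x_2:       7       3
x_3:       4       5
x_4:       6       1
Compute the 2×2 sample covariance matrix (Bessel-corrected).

Step 1 — column means:
  mean(A) = (2 + 7 + 4 + 6) / 4 = 19/4 = 4.75
  mean(B) = (1 + 3 + 5 + 1) / 4 = 10/4 = 2.5

Step 2 — sample covariance S[i,j] = (1/(n-1)) · Σ_k (x_{k,i} - mean_i) · (x_{k,j} - mean_j), with n-1 = 3.
  S[A,A] = ((-2.75)·(-2.75) + (2.25)·(2.25) + (-0.75)·(-0.75) + (1.25)·(1.25)) / 3 = 14.75/3 = 4.9167
  S[A,B] = ((-2.75)·(-1.5) + (2.25)·(0.5) + (-0.75)·(2.5) + (1.25)·(-1.5)) / 3 = 1.5/3 = 0.5
  S[B,B] = ((-1.5)·(-1.5) + (0.5)·(0.5) + (2.5)·(2.5) + (-1.5)·(-1.5)) / 3 = 11/3 = 3.6667

S is symmetric (S[j,i] = S[i,j]). Assembling:

S = [[4.9167, 0.5],
 [0.5, 3.6667]]


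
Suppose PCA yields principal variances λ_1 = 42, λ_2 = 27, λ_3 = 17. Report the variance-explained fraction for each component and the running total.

Step 1 — total variance = trace(Sigma) = Σ λ_i = 42 + 27 + 17 = 86.

Step 2 — fraction explained by component i = λ_i / Σ λ:
  PC1: 42/86 = 0.4884
  PC2: 27/86 = 0.314
  PC3: 17/86 = 0.1977

Step 3 — cumulative fraction after k components = (λ_1 + ... + λ_k) / Σ λ:
  k = 1: 42/86 = 0.4884
  k = 2: (42 + 27)/86 = 69/86 = 0.8023
  k = 3: (42 + 27 + 17)/86 = 86/86 = 1

Summary (fraction, with percent):

explained: PC1 0.4884 (48.84%), PC2 0.314 (31.4%), PC3 0.1977 (19.77%);  cumulative: 0.4884, 0.8023, 1


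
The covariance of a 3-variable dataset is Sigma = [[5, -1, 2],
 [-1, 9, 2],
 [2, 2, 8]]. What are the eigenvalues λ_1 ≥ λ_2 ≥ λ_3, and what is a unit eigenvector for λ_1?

Step 1 — characteristic polynomial p(λ) = det(λI - Sigma) = λ³ - tr·λ² + c_1·λ - det, where tr = trace, c_1 = sum of the principal 2×2 minors, det = det(Sigma):
  tr = 5 + 9 + 8 = 22,
  c_1 = (5·9 - (-1)²) + (5·8 - (2)²) + (9·8 - (2)²) = 44 + 36 + 68 = 148,
  det = 5·(9·8 - (2)²) - (-1)·((-1)·8 - (2)·(2)) + (2)·((-1)·(2) - 9·(2)) = 5·(68) - (-1)·(-12) + (2)·(-20) = 288.
  So p(λ) = λ³ - 22λ² + 148λ - 288.
Step 2 — look for an integer root (rational root theorem: any rational root is an integer divisor of 288). Testing λ = 8:
  p(8) = 512 - 1408 + 1184 - 288 = 0  ✓
  Dividing out (λ - 8): p(λ) = (λ - 8)(λ² - 14λ + 36).
Step 3 — remaining eigenvalues from the quadratic λ² - 14λ + 36 = 0:
  Δ = 14² - 4·36 = 196 - 144 = 52,  λ = (14 ± √52)/2 = (14 ± 7.2111)/2 ≈ 10.6056 or 3.3944.
  Sorted: λ_1 = 10.6056,  λ_2 = 8,  λ_3 = 3.3944  (check: sum = 22 = tr ✓).

Step 4 — unit eigenvector for λ_1 ≈ 10.6056: v spans the null space of (Sigma - λ_1 I), whose rows are
  r_1 = (-5.6056, -1, 2),  r_2 = (-1, -1.6056, 2),  r_3 = (2, 2, -2.6056).
  v is orthogonal to every row, so take v ∝ r_1 × r_2 = ((-1)·(2) - (2)·(-1.6056), (2)·(-1) - (-5.6056)·(2), (-5.6056)·(-1.6056) - (-1)·(-1)) ≈ (1.2111, 9.2111, 8).
  Let u = (1.2111, 9.2111, 8).
  ||u|| = √((1.2111)² + (9.2111)² + (8)²) = √(150.3112) ≈ 12.2601,  v_1 = u/||u|| ≈ (0.0988, 0.7513, 0.6525) (||v_1|| = 1).

λ_1 = 10.6056,  λ_2 = 8,  λ_3 = 3.3944;  v_1 ≈ (0.0988, 0.7513, 0.6525)


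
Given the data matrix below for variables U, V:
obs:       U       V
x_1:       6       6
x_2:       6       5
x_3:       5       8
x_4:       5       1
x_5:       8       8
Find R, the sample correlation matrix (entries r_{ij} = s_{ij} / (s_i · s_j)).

Step 1 — column means:
  mean(U) = (6 + 6 + 5 + 5 + 8) / 5 = 30/5 = 6
  mean(V) = (6 + 5 + 8 + 1 + 8) / 5 = 28/5 = 5.6

Step 2 — sample variances and covariances s[i,j] = (1/(n-1)) · Σ_k (x_{k,i} - mean_i) · (x_{k,j} - mean_j), with n-1 = 4:
  s[U,U] = ((0)·(0) + (0)·(0) + (-1)·(-1) + (-1)·(-1) + (2)·(2)) / 4 = 6/4 = 1.5
  s[U,V] = ((0)·(0.4) + (0)·(-0.6) + (-1)·(2.4) + (-1)·(-4.6) + (2)·(2.4)) / 4 = 7/4 = 1.75
  s[V,V] = ((0.4)·(0.4) + (-0.6)·(-0.6) + (2.4)·(2.4) + (-4.6)·(-4.6) + (2.4)·(2.4)) / 4 = 33.2/4 = 8.3
  Sample standard deviations s_i = √(s[i,i]):
  s(U) = √(1.5) = 1.2247
  s(V) = √(8.3) = 2.881

Step 3 — r_{ij} = s_{ij} / (s_i · s_j):
  r[U,U] = 1 (diagonal).
  r[U,V] = 1.75 / (1.2247 · 2.881) = 1.75 / 3.5285 = 0.496
  r[V,V] = 1 (diagonal).

R is symmetric with unit diagonal. Assembling:

R = [[1, 0.496],
 [0.496, 1]]


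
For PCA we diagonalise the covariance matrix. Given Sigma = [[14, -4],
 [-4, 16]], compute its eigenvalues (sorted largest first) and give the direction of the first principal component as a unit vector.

Step 1 — characteristic polynomial of 2×2 Sigma:
  det(Sigma - λI) = λ² - trace · λ + det = 0.
  trace = 14 + 16 = 30, det = 14·16 - (-4)² = 208.
Step 2 — discriminant:
  Δ = trace² - 4·det = 900 - 832 = 68.
Step 3 — eigenvalues:
  λ = (trace ± √Δ)/2 = (30 ± 8.2462)/2,
  λ_1 = 19.1231,  λ_2 = 10.8769.

Step 4 — unit eigenvector for λ_1: solve (Sigma - λ_1 I)v = 0. First row:
  (14 - 19.1231)·v_x + (-4)·v_y = 0, i.e. (-5.1231)·v_x + (-4)·v_y = 0,
  so v ∝ (b, λ_1 - a) = (-4, 5.1231); multiply by -1 so the first entry is positive: u = (4, -5.1231).
  ||u|| = √((4)² + (-5.1231)²) = √(42.2462) ≈ 6.4997,
  v_1 = u/||u|| ≈ (0.6154, -0.7882) (||v_1|| = 1).

λ_1 = 19.1231,  λ_2 = 10.8769;  v_1 ≈ (0.6154, -0.7882)


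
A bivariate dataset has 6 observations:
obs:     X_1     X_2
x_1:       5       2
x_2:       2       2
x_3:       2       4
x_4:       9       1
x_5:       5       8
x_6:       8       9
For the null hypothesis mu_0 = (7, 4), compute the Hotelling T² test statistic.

Step 1 — sample mean vector:
  mean(X_1) = (5 + 2 + 2 + 9 + 5 + 8) / 6 = 31/6 = 5.1667
  mean(X_2) = (2 + 2 + 4 + 1 + 8 + 9) / 6 = 26/6 = 4.3333
  x̄ = (5.1667, 4.3333),  deviation x̄ - mu_0 = (5.1667, 4.3333) - (7, 4) = (-1.8333, 0.3333).

Step 2 — sample covariance matrix, S[i,j] = (1/(n-1)) · Σ_k (x_{k,i} - mean_i) · (x_{k,j} - mean_j), divisor n-1 = 5:
  S[X_1,X_1] = ((-0.1667)·(-0.1667) + (-3.1667)·(-3.1667) + (-3.1667)·(-3.1667) + (3.8333)·(3.8333) + (-0.1667)·(-0.1667) + (2.8333)·(2.8333)) / 5 = 42.8333/5 = 8.5667
  S[X_1,X_2] = ((-0.1667)·(-2.3333) + (-3.1667)·(-2.3333) + (-3.1667)·(-0.3333) + (3.8333)·(-3.3333) + (-0.1667)·(3.6667) + (2.8333)·(4.6667)) / 5 = 8.6667/5 = 1.7333
  S[X_2,X_2] = ((-2.3333)·(-2.3333) + (-2.3333)·(-2.3333) + (-0.3333)·(-0.3333) + (-3.3333)·(-3.3333) + (3.6667)·(3.6667) + (4.6667)·(4.6667)) / 5 = 57.3333/5 = 11.4667
  S = [[8.5667, 1.7333],
 [1.7333, 11.4667]].

Step 3 — invert S. det(S) = 8.5667·11.4667 - (1.7333)² = 95.2267.
  S^{-1} = (1/det) · [[d, -b], [-b, a]] = [[0.1204, -0.0182],
 [-0.0182, 0.09]].

Step 4 — quadratic form (x̄ - mu_0)^T · S^{-1} · (x̄ - mu_0):
  S^{-1} · (x̄ - mu_0) = (-0.2268, 0.0634),
  (x̄ - mu_0)^T · [...] = (-1.8333)·(-0.2268) + (0.3333)·(0.0634) = 0.437.

Step 5 — scale by n: T² = 6 · 0.437 = 2.6218.

T² ≈ 2.6218


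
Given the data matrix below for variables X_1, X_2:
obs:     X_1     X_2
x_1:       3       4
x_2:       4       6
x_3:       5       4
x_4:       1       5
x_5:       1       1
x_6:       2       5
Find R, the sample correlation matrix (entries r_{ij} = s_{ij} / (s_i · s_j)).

Step 1 — column means:
  mean(X_1) = (3 + 4 + 5 + 1 + 1 + 2) / 6 = 16/6 = 2.6667
  mean(X_2) = (4 + 6 + 4 + 5 + 1 + 5) / 6 = 25/6 = 4.1667

Step 2 — sample variances and covariances s[i,j] = (1/(n-1)) · Σ_k (x_{k,i} - mean_i) · (x_{k,j} - mean_j), with n-1 = 5:
  s[X_1,X_1] = ((0.3333)·(0.3333) + (1.3333)·(1.3333) + (2.3333)·(2.3333) + (-1.6667)·(-1.6667) + (-1.6667)·(-1.6667) + (-0.6667)·(-0.6667)) / 5 = 13.3333/5 = 2.6667
  s[X_1,X_2] = ((0.3333)·(-0.1667) + (1.3333)·(1.8333) + (2.3333)·(-0.1667) + (-1.6667)·(0.8333) + (-1.6667)·(-3.1667) + (-0.6667)·(0.8333)) / 5 = 5.3333/5 = 1.0667
  s[X_2,X_2] = ((-0.1667)·(-0.1667) + (1.8333)·(1.8333) + (-0.1667)·(-0.1667) + (0.8333)·(0.8333) + (-3.1667)·(-3.1667) + (0.8333)·(0.8333)) / 5 = 14.8333/5 = 2.9667
  Sample standard deviations s_i = √(s[i,i]):
  s(X_1) = √(2.6667) = 1.633
  s(X_2) = √(2.9667) = 1.7224

Step 3 — r_{ij} = s_{ij} / (s_i · s_j):
  r[X_1,X_1] = 1 (diagonal).
  r[X_1,X_2] = 1.0667 / (1.633 · 1.7224) = 1.0667 / 2.8127 = 0.3792
  r[X_2,X_2] = 1 (diagonal).

R is symmetric with unit diagonal. Assembling:

R = [[1, 0.3792],
 [0.3792, 1]]


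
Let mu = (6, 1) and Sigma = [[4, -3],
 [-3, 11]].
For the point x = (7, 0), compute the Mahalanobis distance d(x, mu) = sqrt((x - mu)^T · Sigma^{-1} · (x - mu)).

Step 1 — centre the observation: (x - mu) = (1, -1).

Step 2 — invert Sigma. det(Sigma) = 4·11 - (-3)² = 35.
  Sigma^{-1} = (1/det) · [[d, -b], [-b, a]] = [[0.3143, 0.0857],
 [0.0857, 0.1143]].

Step 3 — form the quadratic (x - mu)^T · Sigma^{-1} · (x - mu):
  Sigma^{-1} · (x - mu) = (0.2286, -0.0286).
  (x - mu)^T · [Sigma^{-1} · (x - mu)] = (1)·(0.2286) + (-1)·(-0.0286) = 0.2571.

Step 4 — take square root: d = √(0.2571) ≈ 0.5071.

d(x, mu) = √(0.2571) ≈ 0.5071


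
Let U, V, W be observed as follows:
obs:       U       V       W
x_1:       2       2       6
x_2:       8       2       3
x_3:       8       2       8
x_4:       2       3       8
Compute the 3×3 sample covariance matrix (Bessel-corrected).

Step 1 — column means:
  mean(U) = (2 + 8 + 8 + 2) / 4 = 20/4 = 5
  mean(V) = (2 + 2 + 2 + 3) / 4 = 9/4 = 2.25
  mean(W) = (6 + 3 + 8 + 8) / 4 = 25/4 = 6.25

Step 2 — sample covariance S[i,j] = (1/(n-1)) · Σ_k (x_{k,i} - mean_i) · (x_{k,j} - mean_j), with n-1 = 3.
  S[U,U] = ((-3)·(-3) + (3)·(3) + (3)·(3) + (-3)·(-3)) / 3 = 36/3 = 12
  S[U,V] = ((-3)·(-0.25) + (3)·(-0.25) + (3)·(-0.25) + (-3)·(0.75)) / 3 = -3/3 = -1
  S[U,W] = ((-3)·(-0.25) + (3)·(-3.25) + (3)·(1.75) + (-3)·(1.75)) / 3 = -9/3 = -3
  S[V,V] = ((-0.25)·(-0.25) + (-0.25)·(-0.25) + (-0.25)·(-0.25) + (0.75)·(0.75)) / 3 = 0.75/3 = 0.25
  S[V,W] = ((-0.25)·(-0.25) + (-0.25)·(-3.25) + (-0.25)·(1.75) + (0.75)·(1.75)) / 3 = 1.75/3 = 0.5833
  S[W,W] = ((-0.25)·(-0.25) + (-3.25)·(-3.25) + (1.75)·(1.75) + (1.75)·(1.75)) / 3 = 16.75/3 = 5.5833

S is symmetric (S[j,i] = S[i,j]). Assembling:

S = [[12, -1, -3],
 [-1, 0.25, 0.5833],
 [-3, 0.5833, 5.5833]]
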